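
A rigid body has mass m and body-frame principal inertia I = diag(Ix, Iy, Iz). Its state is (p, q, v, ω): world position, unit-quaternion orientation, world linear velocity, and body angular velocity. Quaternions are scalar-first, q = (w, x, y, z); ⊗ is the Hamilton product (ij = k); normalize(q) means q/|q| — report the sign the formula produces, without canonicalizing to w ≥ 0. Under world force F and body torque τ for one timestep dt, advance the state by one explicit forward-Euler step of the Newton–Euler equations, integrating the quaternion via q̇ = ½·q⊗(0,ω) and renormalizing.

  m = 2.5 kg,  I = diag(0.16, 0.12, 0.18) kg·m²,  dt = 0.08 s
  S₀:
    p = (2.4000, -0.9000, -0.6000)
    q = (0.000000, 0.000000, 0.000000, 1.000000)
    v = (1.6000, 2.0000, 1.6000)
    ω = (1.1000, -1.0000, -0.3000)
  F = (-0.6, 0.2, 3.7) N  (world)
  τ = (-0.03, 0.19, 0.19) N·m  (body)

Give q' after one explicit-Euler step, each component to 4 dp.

q' = (0.0120, 0.0399, 0.0439, 0.9982)

2q̇ = q⊗(0,ω) = (0.3000000, 1.0000000, 1.1000000, 0.0000000)
updated quaternion q' = (0.0120, 0.0399, 0.0439, 0.9982)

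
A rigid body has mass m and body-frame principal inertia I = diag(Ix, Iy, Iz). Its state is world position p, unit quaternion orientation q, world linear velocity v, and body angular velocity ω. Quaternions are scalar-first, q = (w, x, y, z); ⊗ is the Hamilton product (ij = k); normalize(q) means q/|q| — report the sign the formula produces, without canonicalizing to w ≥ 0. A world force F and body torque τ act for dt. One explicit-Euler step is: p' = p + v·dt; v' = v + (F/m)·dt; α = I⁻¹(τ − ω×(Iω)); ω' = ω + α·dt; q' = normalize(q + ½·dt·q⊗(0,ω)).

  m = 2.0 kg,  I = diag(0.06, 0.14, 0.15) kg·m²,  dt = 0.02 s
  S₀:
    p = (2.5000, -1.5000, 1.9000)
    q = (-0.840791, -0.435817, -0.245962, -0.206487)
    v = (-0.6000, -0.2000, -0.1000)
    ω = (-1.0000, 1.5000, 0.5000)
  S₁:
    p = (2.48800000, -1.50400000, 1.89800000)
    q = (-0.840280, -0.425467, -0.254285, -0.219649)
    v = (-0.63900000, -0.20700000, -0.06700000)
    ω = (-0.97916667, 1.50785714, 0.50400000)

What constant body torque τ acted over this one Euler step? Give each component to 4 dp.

τ = (0.0700, 0.1000, -0.0900)

Δω = ω₁−ω₀ = (0.02083333, 0.00785714, 0.00400000)
τ = I·(Δω/dt) + ω₀×(Iω₀) = (0.0700, 0.1000, -0.0900)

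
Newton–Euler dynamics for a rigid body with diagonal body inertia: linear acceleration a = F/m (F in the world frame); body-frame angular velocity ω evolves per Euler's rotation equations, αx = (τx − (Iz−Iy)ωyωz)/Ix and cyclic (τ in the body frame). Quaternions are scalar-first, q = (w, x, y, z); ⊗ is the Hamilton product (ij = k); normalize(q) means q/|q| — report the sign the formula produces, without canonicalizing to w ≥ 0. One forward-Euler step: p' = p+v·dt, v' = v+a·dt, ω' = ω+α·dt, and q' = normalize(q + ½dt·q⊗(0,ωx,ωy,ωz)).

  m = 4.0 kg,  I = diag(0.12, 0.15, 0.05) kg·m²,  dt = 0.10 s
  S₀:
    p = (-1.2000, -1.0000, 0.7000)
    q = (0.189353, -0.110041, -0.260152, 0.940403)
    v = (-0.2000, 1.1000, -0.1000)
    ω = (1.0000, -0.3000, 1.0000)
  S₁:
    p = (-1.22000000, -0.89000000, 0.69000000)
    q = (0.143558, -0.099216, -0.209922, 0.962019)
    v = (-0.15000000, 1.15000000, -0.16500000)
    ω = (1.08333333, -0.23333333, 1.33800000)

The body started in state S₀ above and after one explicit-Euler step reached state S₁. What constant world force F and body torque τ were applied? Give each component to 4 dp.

rate change Δω = (0.08333333, 0.06666667, 0.33800000)
precession coupling = (0.0300, 0.0700, -0.0090)
τ = I·(Δω/dt) + ω₀×(Iω₀) = (0.1300, 0.1700, 0.1600)
velocity change Δv = (0.05000000, 0.05000000, -0.06500000)
applied force F = (2.0000, 2.0000, -2.6000)

F = (2.0000, 2.0000, -2.6000)
τ = (0.1300, 0.1700, 0.1600)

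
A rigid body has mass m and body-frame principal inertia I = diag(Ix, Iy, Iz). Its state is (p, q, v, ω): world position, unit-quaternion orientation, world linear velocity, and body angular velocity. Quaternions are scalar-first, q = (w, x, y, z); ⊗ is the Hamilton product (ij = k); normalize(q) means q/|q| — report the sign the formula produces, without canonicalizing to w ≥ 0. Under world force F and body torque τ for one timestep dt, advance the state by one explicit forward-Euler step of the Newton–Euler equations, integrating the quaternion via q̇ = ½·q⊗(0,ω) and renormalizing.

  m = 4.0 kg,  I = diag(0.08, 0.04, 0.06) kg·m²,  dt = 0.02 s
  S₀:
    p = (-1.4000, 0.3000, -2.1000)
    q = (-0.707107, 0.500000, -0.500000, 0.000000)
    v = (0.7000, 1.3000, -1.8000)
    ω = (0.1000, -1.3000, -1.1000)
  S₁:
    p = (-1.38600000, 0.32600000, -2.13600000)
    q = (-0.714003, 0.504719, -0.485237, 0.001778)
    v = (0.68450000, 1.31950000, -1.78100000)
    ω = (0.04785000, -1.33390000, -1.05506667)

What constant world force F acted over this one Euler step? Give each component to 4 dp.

F = (-3.1000, 3.9000, 3.8000)

velocity change Δv = (-0.01550000, 0.01950000, 0.01900000)
F = m·Δv/dt = (-3.1000, 3.9000, 3.8000)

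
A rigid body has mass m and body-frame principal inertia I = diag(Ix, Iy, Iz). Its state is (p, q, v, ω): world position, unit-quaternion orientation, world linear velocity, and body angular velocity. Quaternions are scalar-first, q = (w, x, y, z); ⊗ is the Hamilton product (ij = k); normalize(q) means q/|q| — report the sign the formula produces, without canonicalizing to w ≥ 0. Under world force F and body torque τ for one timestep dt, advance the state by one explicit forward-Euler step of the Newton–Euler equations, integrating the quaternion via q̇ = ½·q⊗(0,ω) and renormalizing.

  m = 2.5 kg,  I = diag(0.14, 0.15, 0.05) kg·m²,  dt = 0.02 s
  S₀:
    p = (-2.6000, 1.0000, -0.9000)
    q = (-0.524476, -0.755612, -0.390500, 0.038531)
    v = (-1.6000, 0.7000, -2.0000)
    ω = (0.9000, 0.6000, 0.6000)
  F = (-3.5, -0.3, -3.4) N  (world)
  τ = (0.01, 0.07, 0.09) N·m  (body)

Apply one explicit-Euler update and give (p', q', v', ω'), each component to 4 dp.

angular accel α = (0.3286, 0.1427, 1.6920)
new body rate ω' = (0.9066, 0.6029, 0.6338)
Hamilton product q⊗(0,ω) = (0.8912322, -0.7294470, 0.1733595, -0.4166028)
q' = normalize(q + ½dt·q⊗(0,ω)) = (-0.5155, -0.7628, -0.3887, 0.0344)
p + v·dt = (-2.6320, 1.0140, -0.9400)
v' = v + a·dt = (-1.6280, 0.6976, -2.0272)

p' = (-2.6320, 1.0140, -0.9400)
q' = (-0.5155, -0.7628, -0.3887, 0.0344)
v' = (-1.6280, 0.6976, -2.0272)
ω' = (0.9066, 0.6029, 0.6338)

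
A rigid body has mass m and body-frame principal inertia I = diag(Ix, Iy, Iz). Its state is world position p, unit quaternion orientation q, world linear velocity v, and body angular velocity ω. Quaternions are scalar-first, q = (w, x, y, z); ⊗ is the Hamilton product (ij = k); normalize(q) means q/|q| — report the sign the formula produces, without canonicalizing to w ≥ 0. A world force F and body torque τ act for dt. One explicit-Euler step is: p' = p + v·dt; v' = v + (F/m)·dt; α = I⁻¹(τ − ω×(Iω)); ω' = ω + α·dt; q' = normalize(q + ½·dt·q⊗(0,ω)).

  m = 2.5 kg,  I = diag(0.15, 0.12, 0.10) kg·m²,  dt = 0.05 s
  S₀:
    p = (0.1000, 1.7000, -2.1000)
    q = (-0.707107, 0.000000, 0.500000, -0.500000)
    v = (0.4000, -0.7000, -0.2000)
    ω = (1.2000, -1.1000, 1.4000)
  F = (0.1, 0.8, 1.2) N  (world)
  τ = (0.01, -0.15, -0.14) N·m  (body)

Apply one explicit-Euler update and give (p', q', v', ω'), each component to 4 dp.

p' = (0.1200, 1.6650, -2.1100)
q' = (-0.6749, -0.0174, 0.5037, -0.5390)
v' = (0.4020, -0.6840, -0.1760)
ω' = (1.1931, -1.1975, 1.3102)

α = I⁻¹(τ − ω×Iω) = (-0.1387, -1.9500, -1.7960)
ω + α·dt = (1.1931, -1.1975, 1.3102)
Hamilton product q⊗(0,ω) = (1.2500000, -0.6985284, 0.1778177, -1.5899498)
updated quaternion q' = (-0.6749, -0.0174, 0.5037, -0.5390)
p + v·dt = (0.1200, 1.6650, -2.1100)
v' = v + a·dt = (0.4020, -0.6840, -0.1760)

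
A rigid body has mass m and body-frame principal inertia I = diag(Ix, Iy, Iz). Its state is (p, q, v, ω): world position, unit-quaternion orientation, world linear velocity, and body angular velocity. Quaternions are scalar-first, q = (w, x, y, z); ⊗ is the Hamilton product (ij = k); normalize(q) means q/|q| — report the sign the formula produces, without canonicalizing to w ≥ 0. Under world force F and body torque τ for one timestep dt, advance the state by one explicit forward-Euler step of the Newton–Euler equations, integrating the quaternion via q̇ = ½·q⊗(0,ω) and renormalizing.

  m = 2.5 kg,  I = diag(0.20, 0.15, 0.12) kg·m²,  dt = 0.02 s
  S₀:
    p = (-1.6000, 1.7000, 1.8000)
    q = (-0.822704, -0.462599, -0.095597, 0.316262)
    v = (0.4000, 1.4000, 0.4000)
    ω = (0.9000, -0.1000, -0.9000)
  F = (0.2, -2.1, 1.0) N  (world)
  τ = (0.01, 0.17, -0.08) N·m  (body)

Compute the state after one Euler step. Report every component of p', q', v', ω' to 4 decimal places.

ω×(Iω) gyroscopic = (-0.0027, -0.0648, 0.0045)
(τ − ω×Iω)/I = (0.0635, 1.5653, -0.7042)
new body rate ω' = (0.9013, -0.0687, -0.9141)
Hamilton product q⊗(0,ω) = (0.6914152, -0.6227701, -0.0494329, 0.8727308)
q' = normalize(q + ½dt·q⊗(0,ω)) = (-0.8157, -0.4688, -0.0961, 0.3250)
new position p' = (-1.5920, 1.7280, 1.8080)
v' = v + a·dt = (0.4016, 1.3832, 0.4080)

p' = (-1.5920, 1.7280, 1.8080)
q' = (-0.8157, -0.4688, -0.0961, 0.3250)
v' = (0.4016, 1.3832, 0.4080)
ω' = (0.9013, -0.0687, -0.9141)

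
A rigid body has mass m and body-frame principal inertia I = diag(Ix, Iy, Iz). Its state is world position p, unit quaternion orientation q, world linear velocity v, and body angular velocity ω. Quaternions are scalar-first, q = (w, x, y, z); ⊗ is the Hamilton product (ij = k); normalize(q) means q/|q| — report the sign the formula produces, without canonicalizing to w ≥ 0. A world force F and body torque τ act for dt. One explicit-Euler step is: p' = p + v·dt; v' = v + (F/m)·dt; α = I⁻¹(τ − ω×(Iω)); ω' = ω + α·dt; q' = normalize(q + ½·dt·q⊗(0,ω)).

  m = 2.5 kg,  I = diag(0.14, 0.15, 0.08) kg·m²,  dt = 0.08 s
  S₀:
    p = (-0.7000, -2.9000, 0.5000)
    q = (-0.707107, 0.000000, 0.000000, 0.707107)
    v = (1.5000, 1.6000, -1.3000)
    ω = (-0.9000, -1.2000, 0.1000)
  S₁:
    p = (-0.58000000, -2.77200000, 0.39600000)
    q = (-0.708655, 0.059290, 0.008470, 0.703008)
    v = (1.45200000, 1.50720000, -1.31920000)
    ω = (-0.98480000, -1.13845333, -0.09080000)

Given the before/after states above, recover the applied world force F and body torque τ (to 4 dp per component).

rate change Δω = (-0.08480000, 0.06154667, -0.19080000)
precession coupling = (0.0084, -0.0054, 0.0108)
applied torque τ = (-0.1400, 0.1100, -0.1800)
velocity change Δv = (-0.04800000, -0.09280000, -0.01920000)
m·(v₁−v₀)/dt = (-1.5000, -2.9000, -0.6000)

F = (-1.5000, -2.9000, -0.6000)
τ = (-0.1400, 0.1100, -0.1800)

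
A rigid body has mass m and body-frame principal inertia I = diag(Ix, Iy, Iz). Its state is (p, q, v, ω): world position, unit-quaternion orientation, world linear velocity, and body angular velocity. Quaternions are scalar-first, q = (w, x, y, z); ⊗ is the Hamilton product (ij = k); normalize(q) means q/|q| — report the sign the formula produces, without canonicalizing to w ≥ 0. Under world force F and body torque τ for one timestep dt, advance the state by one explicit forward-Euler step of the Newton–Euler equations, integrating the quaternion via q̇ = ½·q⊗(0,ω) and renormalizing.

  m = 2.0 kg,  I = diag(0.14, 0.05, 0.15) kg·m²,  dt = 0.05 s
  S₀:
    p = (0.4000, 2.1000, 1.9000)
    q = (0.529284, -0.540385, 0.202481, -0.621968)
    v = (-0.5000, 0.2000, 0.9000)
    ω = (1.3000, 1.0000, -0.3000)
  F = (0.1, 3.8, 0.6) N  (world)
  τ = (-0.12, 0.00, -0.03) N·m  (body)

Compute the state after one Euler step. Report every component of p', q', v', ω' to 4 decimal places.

p + v·dt = (0.3750, 2.1100, 1.9450)
new velocity v' = (-0.4975, 0.2950, 0.9150)
gyro term ω×Iω = (-0.0300, 0.0039, -0.1170)
angular accel α = (-0.6429, -0.0780, 0.5800)
ω' = ω + α·dt = (1.2679, 0.9961, -0.2710)
Hamilton product q⊗(0,ω) = (0.3134291, 1.2492929, -0.4413899, -0.9623955)
q' = normalize(q + ½dt·q⊗(0,ω)) = (0.5367, -0.5087, 0.1913, -0.6455)

p' = (0.3750, 2.1100, 1.9450)
q' = (0.5367, -0.5087, 0.1913, -0.6455)
v' = (-0.4975, 0.2950, 0.9150)
ω' = (1.2679, 0.9961, -0.2710)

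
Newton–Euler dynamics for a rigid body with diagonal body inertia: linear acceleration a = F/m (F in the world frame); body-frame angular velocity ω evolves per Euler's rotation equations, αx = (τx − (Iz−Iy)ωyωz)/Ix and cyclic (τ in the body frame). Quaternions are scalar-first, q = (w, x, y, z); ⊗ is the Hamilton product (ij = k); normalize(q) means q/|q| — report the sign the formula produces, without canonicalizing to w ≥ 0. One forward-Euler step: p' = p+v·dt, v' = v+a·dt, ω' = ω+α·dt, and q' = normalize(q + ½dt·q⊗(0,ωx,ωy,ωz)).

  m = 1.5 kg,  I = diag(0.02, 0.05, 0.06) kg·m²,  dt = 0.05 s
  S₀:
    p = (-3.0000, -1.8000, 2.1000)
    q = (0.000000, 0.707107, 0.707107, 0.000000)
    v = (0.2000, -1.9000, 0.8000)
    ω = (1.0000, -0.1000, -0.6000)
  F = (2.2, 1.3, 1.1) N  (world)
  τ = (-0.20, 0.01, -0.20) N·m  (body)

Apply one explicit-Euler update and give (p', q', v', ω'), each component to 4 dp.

p' = (-2.9900, -1.8950, 2.1400)
q' = (-0.0159, 0.6962, 0.7174, -0.0194)
v' = (0.2733, -1.8567, 0.8367)
ω' = (0.4985, -0.1140, -0.7642)

linear accel F/m = (1.4667, 0.8667, 0.7333)
new position p' = (-2.9900, -1.8950, 2.1400)
v' = v + a·dt = (0.2733, -1.8567, 0.8367)
(τ − ω×Iω)/I = (-10.0300, -0.2800, -3.2833)
ω' = ω + α·dt = (0.4985, -0.1140, -0.7642)
q⊗(0,ω) = (-0.6363963, -0.4242642, 0.4242642, -0.7778177)
updated quaternion q' = (-0.0159, 0.6962, 0.7174, -0.0194)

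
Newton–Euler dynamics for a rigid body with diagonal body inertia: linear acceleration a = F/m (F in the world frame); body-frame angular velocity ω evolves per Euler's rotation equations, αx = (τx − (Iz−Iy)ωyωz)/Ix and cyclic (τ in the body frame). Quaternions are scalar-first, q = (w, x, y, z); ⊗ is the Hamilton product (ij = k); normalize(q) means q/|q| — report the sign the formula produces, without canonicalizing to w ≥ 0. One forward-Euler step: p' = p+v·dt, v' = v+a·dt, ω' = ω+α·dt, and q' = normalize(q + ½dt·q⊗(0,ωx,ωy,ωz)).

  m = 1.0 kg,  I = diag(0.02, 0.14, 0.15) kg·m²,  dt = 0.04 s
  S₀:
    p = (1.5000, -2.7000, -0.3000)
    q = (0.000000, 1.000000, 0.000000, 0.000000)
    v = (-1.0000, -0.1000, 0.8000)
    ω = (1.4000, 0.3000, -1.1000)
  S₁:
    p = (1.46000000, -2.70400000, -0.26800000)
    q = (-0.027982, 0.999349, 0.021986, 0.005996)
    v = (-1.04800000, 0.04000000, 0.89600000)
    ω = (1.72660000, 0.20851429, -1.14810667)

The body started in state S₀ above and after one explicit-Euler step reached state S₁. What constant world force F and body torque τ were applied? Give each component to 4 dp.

Δv = v₁−v₀ = (-0.04800000, 0.14000000, 0.09600000)
m·(v₁−v₀)/dt = (-1.2000, 3.5000, 2.4000)
ω₁ − ω₀ = (0.32660000, -0.09148571, -0.04810667)
τ = I·(Δω/dt) + ω₀×(Iω₀) = (0.1600, -0.1200, -0.1300)

F = (-1.2000, 3.5000, 2.4000)
τ = (0.1600, -0.1200, -0.1300)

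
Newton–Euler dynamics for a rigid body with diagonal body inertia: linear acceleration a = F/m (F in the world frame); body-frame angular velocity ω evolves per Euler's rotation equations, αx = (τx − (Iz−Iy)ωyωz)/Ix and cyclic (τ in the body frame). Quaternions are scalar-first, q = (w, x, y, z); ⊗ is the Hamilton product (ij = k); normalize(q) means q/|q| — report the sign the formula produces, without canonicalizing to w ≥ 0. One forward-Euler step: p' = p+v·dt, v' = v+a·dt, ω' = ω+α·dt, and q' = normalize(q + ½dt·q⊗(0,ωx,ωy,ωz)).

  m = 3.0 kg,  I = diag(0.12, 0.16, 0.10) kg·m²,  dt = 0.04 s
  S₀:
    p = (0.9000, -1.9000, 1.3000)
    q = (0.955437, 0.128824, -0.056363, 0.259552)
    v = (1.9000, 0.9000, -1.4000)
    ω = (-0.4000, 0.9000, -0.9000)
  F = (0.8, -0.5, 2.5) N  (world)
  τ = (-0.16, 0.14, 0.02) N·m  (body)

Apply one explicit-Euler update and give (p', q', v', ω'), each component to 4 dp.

p + v·dt = (0.9760, -1.8640, 1.2440)
new velocity v' = (1.9107, 0.8933, -1.3667)
ω×(Iω) gyroscopic = (0.0486, 0.0072, -0.0144)
angular accel α = (-1.7383, 0.8300, 0.3440)
ω + α·dt = (-0.4695, 0.9332, -0.8862)
Hamilton product q⊗(0,ω) = (0.3358531, -0.5650449, 0.8720141, -0.7664969)
updated quaternion q' = (0.9618, 0.1175, -0.0389, 0.2441)

p' = (0.9760, -1.8640, 1.2440)
q' = (0.9618, 0.1175, -0.0389, 0.2441)
v' = (1.9107, 0.8933, -1.3667)
ω' = (-0.4695, 0.9332, -0.8862)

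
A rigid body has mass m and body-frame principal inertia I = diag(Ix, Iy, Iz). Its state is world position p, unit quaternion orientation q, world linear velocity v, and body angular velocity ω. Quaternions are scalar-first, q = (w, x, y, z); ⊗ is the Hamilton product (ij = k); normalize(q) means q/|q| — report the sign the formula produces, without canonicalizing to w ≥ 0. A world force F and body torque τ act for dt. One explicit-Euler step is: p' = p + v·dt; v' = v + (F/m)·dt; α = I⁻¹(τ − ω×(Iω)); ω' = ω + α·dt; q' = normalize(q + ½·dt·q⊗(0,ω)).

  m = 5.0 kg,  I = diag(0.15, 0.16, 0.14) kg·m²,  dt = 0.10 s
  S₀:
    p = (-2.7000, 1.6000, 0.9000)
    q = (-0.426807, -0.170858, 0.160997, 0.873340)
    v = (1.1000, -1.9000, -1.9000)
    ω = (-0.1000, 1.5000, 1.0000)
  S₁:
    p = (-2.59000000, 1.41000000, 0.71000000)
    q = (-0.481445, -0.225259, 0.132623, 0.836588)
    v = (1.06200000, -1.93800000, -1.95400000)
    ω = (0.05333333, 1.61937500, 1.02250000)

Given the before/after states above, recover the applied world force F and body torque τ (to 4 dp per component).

v₁ − v₀ = (-0.03800000, -0.03800000, -0.05400000)
applied force F = (-1.9000, -1.9000, -2.7000)
Δω = ω₁−ω₀ = (0.15333333, 0.11937500, 0.02250000)
I·α + gyro = (0.2000, 0.1900, 0.0300)

F = (-1.9000, -1.9000, -2.7000)
τ = (0.2000, 0.1900, 0.0300)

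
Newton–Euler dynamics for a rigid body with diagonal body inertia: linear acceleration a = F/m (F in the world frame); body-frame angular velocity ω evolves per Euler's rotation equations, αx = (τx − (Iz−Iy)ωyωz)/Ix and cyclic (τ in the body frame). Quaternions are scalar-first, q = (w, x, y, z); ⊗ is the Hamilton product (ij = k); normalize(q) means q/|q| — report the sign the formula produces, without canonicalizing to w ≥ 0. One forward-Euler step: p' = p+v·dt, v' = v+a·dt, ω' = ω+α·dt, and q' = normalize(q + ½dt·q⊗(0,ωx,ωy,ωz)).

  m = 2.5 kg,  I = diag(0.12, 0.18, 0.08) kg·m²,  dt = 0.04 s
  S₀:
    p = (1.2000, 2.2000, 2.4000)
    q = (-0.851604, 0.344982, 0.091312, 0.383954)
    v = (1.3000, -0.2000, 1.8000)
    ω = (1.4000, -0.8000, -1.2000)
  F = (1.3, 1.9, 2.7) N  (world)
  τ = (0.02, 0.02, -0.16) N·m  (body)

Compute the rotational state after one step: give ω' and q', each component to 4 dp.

angular accel α = (0.9667, 0.4844, -1.1600)
ω + α·dt = (1.4387, -0.7806, -1.2464)
2q̇ = q⊗(0,ω) = (0.0508196, -0.9946568, 1.6327972, 0.6181024)
updated quaternion q' = (-0.8499, 0.3248, 0.1239, 0.3960)

ω' = (1.4387, -0.7806, -1.2464)
q' = (-0.8499, 0.3248, 0.1239, 0.3960)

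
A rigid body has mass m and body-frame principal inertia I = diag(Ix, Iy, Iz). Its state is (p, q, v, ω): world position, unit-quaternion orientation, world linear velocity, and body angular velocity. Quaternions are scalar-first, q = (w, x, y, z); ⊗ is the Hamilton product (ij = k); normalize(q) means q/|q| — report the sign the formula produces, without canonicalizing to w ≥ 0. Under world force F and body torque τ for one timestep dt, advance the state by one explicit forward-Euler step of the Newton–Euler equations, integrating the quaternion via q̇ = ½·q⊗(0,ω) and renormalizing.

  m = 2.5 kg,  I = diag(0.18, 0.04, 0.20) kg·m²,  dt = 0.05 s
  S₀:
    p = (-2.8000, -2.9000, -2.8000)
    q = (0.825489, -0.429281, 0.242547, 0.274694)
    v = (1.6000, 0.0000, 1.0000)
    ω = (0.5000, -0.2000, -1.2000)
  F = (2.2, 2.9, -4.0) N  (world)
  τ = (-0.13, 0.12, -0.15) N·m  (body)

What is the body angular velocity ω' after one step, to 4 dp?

(τ − ω×Iω)/I = (-0.9356, 2.7000, -0.8200)
new body rate ω' = (0.4532, -0.0650, -1.2410)

ω' = (0.4532, -0.0650, -1.2410)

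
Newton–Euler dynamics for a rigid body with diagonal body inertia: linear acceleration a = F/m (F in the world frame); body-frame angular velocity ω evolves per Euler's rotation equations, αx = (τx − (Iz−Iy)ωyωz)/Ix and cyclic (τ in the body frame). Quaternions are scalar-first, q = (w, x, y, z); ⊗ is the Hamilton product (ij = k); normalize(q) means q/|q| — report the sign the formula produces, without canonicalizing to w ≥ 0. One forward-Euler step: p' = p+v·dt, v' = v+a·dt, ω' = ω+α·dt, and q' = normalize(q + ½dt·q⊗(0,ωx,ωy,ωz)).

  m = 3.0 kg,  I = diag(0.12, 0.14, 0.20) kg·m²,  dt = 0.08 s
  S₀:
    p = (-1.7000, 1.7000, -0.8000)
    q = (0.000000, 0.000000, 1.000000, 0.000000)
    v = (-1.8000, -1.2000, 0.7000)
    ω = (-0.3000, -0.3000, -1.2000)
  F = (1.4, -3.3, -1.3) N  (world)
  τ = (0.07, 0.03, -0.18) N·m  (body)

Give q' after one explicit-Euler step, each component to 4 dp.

2q̇ = q⊗(0,ω) = (0.3000000, -1.2000000, 0.0000000, 0.3000000)
q' = normalize(q + ½dt·q⊗(0,ω)) = (0.0120, -0.0479, 0.9987, 0.0120)

q' = (0.0120, -0.0479, 0.9987, 0.0120)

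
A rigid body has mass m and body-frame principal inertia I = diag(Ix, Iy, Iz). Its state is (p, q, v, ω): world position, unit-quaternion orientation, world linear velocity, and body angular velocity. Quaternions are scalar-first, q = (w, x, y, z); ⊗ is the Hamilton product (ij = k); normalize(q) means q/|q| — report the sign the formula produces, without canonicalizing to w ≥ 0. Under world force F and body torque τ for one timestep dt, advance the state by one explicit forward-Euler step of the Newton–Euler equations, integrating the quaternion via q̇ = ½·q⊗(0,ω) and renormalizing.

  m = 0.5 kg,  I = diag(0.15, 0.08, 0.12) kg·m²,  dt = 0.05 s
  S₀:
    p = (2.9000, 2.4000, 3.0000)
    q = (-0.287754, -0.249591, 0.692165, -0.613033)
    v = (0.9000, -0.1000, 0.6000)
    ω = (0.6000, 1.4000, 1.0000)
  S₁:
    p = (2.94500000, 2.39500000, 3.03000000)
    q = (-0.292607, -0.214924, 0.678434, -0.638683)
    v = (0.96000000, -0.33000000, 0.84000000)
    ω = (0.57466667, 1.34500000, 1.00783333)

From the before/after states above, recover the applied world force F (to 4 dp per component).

F = (0.6000, -2.3000, 2.4000)

Δv = v₁−v₀ = (0.06000000, -0.23000000, 0.24000000)
applied force F = (0.6000, -2.3000, 2.4000)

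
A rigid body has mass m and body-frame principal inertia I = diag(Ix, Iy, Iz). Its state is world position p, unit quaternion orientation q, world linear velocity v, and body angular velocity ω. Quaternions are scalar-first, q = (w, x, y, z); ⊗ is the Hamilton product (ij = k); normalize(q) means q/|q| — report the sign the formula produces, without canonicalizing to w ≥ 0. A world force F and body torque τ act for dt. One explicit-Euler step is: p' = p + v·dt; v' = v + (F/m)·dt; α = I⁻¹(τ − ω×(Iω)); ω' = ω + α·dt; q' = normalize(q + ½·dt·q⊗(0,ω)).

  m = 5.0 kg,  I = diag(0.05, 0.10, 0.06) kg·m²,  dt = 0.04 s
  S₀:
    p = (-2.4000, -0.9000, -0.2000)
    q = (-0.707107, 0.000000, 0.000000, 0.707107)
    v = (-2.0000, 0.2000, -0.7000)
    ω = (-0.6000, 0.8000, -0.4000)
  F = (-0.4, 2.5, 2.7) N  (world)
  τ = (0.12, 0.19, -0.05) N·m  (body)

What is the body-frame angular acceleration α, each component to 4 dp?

α = (2.1440, 1.9240, -0.4333)

ω×(Iω) gyroscopic = (0.0128, -0.0024, -0.0240)
α = I⁻¹(τ − ω×Iω) = (2.1440, 1.9240, -0.4333)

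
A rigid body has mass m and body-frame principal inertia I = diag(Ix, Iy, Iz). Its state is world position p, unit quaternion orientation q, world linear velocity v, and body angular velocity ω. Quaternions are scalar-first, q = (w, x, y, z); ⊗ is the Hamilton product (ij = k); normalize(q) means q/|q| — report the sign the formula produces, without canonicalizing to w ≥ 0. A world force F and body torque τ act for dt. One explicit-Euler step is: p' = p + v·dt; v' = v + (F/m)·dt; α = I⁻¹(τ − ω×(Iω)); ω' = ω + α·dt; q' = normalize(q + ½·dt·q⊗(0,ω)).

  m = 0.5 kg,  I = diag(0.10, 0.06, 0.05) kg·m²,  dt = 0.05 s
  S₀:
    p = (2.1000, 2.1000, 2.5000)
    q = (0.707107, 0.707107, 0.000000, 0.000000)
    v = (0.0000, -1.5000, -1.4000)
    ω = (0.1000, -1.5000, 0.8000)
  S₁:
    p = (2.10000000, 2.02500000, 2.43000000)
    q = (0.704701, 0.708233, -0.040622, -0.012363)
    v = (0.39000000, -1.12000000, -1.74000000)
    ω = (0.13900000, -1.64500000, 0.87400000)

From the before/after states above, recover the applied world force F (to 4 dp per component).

F = (3.9000, 3.8000, -3.4000)

velocity change Δv = (0.39000000, 0.38000000, -0.34000000)
m·(v₁−v₀)/dt = (3.9000, 3.8000, -3.4000)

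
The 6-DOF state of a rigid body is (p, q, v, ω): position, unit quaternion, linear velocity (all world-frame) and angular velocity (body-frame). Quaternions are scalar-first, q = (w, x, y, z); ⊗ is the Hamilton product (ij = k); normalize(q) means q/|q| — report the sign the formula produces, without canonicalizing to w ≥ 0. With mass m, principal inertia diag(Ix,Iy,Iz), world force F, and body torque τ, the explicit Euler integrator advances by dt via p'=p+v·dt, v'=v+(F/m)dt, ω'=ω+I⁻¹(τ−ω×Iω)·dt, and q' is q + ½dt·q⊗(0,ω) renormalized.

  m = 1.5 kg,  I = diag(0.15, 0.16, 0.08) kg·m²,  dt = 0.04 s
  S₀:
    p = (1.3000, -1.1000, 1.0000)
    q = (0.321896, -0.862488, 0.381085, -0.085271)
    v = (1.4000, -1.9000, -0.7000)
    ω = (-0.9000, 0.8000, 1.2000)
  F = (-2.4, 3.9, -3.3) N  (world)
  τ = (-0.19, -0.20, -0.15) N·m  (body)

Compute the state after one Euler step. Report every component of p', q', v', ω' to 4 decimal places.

p' = (1.3560, -1.1760, 0.9720)
q' = (0.3021, -0.8573, 0.4082, -0.0844)
v' = (1.3360, -1.7960, -0.7880)
ω' = (-0.9302, 0.7689, 1.1286)

ω×(Iω) gyroscopic = (-0.0768, -0.0756, -0.0072)
α = I⁻¹(τ − ω×Iω) = (-0.7547, -0.7775, -1.7850)
ω + α·dt = (-0.9302, 0.7689, 1.1286)
Hamilton product q⊗(0,ω) = (-0.9787820, 0.2358124, 1.3692463, 0.0392613)
updated quaternion q' = (0.3021, -0.8573, 0.4082, -0.0844)
a = F/m = (-1.6000, 2.6000, -2.2000)
p + v·dt = (1.3560, -1.1760, 0.9720)
v' = v + a·dt = (1.3360, -1.7960, -0.7880)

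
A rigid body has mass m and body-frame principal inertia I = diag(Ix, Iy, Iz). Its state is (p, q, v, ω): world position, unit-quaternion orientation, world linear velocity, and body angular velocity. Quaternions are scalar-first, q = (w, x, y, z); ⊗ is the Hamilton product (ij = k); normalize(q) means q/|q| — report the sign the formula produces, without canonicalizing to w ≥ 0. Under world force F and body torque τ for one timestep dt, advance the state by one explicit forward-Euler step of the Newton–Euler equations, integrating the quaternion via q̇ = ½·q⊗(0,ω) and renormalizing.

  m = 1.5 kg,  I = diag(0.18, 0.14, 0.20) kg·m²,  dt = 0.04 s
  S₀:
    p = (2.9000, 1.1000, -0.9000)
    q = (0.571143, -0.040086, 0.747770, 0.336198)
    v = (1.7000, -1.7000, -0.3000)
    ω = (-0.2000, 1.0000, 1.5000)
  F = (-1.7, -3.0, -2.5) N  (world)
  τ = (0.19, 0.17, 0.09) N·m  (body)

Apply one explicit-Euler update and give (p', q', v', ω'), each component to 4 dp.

p' = (2.9680, 1.0320, -0.9120)
q' = (0.5456, -0.0266, 0.7586, 0.3553)
v' = (1.6547, -1.7800, -0.3667)
ω' = (-0.1778, 1.0469, 1.5164)

p + v·dt = (2.9680, 1.0320, -0.9120)
v + (F/m)dt = (1.6547, -1.7800, -0.3667)
ω×(Iω) gyroscopic = (0.0900, 0.0060, 0.0080)
(τ − ω×Iω)/I = (0.5556, 1.1714, 0.4100)
ω' = ω + α·dt = (-0.1778, 1.0469, 1.5164)
2q̇ = q⊗(0,ω) = (-1.2600842, 0.6712284, 0.5640324, 0.9661825)
q + ½dt·q⊗(0,ω), renormalized = (0.5456, -0.0266, 0.7586, 0.3553)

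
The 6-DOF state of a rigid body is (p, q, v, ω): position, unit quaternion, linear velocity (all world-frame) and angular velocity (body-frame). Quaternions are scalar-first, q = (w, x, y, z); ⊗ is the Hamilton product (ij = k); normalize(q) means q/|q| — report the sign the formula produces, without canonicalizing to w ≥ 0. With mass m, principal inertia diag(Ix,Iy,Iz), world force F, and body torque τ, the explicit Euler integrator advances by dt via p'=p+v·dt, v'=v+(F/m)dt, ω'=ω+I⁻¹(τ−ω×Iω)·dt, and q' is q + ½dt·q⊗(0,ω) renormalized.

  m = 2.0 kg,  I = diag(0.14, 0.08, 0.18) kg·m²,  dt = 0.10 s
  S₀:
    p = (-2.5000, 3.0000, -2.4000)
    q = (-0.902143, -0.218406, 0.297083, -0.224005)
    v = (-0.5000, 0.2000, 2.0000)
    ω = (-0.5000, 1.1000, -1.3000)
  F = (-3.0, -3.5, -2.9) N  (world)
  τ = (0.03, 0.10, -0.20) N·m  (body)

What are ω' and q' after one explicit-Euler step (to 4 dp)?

(τ − ω×Iω)/I = (1.2357, 1.5750, -1.2944)
ω' = ω + α·dt = (-0.3764, 1.2575, -1.4294)
q⊗(0,ω) = (-0.7272008, 0.3112691, -1.1642826, 1.0810808)
updated quaternion q' = (-0.9348, -0.2020, 0.2379, -0.1693)

ω' = (-0.3764, 1.2575, -1.4294)
q' = (-0.9348, -0.2020, 0.2379, -0.1693)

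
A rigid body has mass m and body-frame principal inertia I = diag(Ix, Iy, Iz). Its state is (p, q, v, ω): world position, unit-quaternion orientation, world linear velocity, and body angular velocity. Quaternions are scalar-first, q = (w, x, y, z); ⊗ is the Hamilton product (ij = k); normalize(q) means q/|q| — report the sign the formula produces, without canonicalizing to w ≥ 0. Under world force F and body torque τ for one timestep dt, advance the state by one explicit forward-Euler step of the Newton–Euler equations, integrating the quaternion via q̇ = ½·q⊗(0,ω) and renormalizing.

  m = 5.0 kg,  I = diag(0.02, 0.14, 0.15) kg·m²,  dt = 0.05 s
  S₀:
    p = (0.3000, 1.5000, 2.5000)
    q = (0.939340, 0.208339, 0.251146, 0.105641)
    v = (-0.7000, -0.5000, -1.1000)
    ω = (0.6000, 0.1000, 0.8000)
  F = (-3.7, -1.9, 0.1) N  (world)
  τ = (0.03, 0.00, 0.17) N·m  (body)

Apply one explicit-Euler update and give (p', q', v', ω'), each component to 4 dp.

p' = (0.2650, 1.4750, 2.4450)
q' = (0.9332, 0.2271, 0.2508, 0.1211)
v' = (-0.7370, -0.5190, -1.0990)
ω' = (0.6730, 0.1223, 0.8543)

α = I⁻¹(τ − ω×Iω) = (1.4600, 0.4457, 1.0853)
ω' = ω + α·dt = (0.6730, 0.1223, 0.8543)
Hamilton product q⊗(0,ω) = (-0.2346308, 0.7539567, -0.0093526, 0.6216183)
updated quaternion q' = (0.9332, 0.2271, 0.2508, 0.1211)
p' = p + v·dt = (0.2650, 1.4750, 2.4450)
v + (F/m)dt = (-0.7370, -0.5190, -1.0990)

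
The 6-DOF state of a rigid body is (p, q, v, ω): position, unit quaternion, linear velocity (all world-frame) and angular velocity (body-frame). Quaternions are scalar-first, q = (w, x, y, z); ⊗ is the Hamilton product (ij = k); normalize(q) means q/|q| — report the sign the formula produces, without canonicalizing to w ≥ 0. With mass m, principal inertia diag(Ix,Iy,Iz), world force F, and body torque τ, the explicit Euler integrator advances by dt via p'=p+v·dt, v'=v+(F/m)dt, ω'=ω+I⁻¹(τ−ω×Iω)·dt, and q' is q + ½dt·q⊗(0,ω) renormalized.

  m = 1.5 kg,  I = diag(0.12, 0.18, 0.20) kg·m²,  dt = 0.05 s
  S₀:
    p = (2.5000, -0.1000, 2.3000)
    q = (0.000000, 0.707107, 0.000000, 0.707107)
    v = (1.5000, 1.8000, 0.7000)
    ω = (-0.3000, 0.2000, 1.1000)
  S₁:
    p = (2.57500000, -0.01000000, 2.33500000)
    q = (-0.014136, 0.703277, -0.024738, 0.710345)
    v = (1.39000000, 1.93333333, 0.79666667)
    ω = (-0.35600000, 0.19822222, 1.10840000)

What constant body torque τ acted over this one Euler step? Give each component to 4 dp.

rate change Δω = (-0.05600000, -0.00177778, 0.00840000)
I·α + gyro = (-0.1300, 0.0200, 0.0300)

τ = (-0.1300, 0.0200, 0.0300)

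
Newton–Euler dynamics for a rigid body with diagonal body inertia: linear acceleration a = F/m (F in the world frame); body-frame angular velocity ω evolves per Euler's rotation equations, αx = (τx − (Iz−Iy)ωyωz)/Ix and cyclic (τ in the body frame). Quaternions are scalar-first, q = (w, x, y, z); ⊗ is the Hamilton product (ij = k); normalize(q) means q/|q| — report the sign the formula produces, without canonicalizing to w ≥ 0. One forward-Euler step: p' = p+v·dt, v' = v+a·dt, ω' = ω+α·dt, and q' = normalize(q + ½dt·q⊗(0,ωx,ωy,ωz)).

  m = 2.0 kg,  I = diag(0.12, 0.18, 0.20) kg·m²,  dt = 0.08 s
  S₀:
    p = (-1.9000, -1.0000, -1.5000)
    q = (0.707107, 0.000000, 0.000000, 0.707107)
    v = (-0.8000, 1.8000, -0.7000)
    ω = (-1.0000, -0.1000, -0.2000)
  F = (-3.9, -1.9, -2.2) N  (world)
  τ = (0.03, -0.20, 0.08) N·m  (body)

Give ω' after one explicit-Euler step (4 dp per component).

precession coupling ω×(Iω) = (0.0004, -0.0160, 0.0060)
α = I⁻¹(τ − ω×Iω) = (0.2467, -1.0222, 0.3700)
ω' = ω + α·dt = (-0.9803, -0.1818, -0.1704)

ω' = (-0.9803, -0.1818, -0.1704)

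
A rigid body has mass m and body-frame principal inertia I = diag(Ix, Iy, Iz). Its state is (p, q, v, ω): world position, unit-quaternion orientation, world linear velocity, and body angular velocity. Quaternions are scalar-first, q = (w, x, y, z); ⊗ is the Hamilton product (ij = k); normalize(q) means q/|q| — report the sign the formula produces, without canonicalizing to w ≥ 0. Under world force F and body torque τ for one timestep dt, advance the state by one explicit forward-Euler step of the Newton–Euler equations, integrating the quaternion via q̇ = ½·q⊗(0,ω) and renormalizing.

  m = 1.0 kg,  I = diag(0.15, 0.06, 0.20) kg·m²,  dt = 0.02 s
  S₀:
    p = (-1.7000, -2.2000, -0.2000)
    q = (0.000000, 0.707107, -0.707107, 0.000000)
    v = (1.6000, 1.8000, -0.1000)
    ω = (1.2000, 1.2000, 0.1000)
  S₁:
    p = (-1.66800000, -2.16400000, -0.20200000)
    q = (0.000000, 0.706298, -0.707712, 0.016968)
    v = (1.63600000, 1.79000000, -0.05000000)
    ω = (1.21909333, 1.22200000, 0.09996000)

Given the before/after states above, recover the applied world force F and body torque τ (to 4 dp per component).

F = (1.8000, -0.5000, 2.5000)
τ = (0.1600, 0.0600, -0.1300)

v₁ − v₀ = (0.03600000, -0.01000000, 0.05000000)
m·(v₁−v₀)/dt = (1.8000, -0.5000, 2.5000)
rate change Δω = (0.01909333, 0.02200000, -0.00004000)
gyro term ω₀×Iω₀ = (0.0168, -0.0060, -0.1296)
τ = I·(Δω/dt) + ω₀×(Iω₀) = (0.1600, 0.0600, -0.1300)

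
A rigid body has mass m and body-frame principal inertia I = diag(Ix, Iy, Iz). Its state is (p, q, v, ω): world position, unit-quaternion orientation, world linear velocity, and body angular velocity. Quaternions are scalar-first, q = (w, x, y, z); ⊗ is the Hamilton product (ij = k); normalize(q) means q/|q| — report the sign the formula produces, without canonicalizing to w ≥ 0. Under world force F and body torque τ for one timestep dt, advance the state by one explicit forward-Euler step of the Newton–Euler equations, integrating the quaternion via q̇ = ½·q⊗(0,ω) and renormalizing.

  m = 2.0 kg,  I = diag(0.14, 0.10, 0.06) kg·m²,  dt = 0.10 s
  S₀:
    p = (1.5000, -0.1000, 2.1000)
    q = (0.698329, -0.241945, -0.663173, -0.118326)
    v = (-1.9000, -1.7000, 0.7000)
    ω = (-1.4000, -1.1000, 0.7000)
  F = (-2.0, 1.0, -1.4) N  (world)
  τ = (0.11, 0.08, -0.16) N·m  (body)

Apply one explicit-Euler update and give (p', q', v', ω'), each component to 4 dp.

p' = (1.3100, -0.2700, 2.1700)
q' = (0.6461, -0.3191, -0.6817, -0.1264)
v' = (-2.0000, -1.6500, 0.6300)
ω' = (-1.3434, -0.9416, 0.5360)

gyro term ω×Iω = (0.0308, -0.0784, -0.0616)
α = I⁻¹(τ − ω×Iω) = (0.5657, 1.5840, -1.6400)
ω' = ω + α·dt = (-1.3434, -0.9416, 0.5360)
Hamilton product q⊗(0,ω) = (-0.9853851, -1.5720403, -0.4331440, -0.1734724)
updated quaternion q' = (0.6461, -0.3191, -0.6817, -0.1264)
a = (-1.0000, 0.5000, -0.7000)
p' = p + v·dt = (1.3100, -0.2700, 2.1700)
v' = v + a·dt = (-2.0000, -1.6500, 0.6300)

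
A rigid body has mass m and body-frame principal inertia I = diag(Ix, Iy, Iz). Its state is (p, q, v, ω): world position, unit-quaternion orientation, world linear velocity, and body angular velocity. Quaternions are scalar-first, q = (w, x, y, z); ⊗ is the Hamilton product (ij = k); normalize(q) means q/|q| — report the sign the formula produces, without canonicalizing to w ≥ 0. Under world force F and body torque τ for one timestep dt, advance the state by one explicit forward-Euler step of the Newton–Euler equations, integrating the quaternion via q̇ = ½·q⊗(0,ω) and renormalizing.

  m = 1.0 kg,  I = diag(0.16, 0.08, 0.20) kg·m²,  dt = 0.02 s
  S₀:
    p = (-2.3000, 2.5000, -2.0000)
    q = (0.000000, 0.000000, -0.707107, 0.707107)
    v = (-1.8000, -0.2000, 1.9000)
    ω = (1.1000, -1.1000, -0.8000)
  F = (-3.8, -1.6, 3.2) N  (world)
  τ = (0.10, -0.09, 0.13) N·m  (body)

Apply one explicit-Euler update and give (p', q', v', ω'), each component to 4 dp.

precession coupling ω×(Iω) = (0.1056, 0.0352, 0.0968)
(τ − ω×Iω)/I = (-0.0350, -1.5650, 0.1660)
ω' = ω + α·dt = (1.0993, -1.1313, -0.7967)
Hamilton product q⊗(0,ω) = (-0.2121321, 1.3435033, 0.7778177, 0.7778177)
q' = normalize(q + ½dt·q⊗(0,ω)) = (-0.0021, 0.0134, -0.6992, 0.7148)
a = F/m = (-3.8000, -1.6000, 3.2000)
new position p' = (-2.3360, 2.4960, -1.9620)
new velocity v' = (-1.8760, -0.2320, 1.9640)

p' = (-2.3360, 2.4960, -1.9620)
q' = (-0.0021, 0.0134, -0.6992, 0.7148)
v' = (-1.8760, -0.2320, 1.9640)
ω' = (1.0993, -1.1313, -0.7967)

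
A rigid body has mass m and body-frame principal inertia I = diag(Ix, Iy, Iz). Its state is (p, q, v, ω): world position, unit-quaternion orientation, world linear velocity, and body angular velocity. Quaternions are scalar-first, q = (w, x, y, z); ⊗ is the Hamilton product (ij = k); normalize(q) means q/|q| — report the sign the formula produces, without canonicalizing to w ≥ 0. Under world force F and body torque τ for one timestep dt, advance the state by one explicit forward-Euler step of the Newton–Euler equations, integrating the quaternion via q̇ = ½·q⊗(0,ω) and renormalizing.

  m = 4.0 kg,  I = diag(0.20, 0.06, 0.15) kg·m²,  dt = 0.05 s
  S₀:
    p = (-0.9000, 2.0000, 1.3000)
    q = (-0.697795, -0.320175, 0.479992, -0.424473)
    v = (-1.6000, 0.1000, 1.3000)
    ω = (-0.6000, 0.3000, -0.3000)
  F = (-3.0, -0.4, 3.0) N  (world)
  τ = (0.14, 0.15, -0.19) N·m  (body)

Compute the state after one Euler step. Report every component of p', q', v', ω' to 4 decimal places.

a = F/m = (-0.7500, -0.1000, 0.7500)
new position p' = (-0.9800, 2.0050, 1.3650)
v + (F/m)dt = (-1.6375, 0.0950, 1.3375)
gyro term ω×Iω = (-0.0081, 0.0090, 0.0252)
(τ − ω×Iω)/I = (0.7405, 2.3500, -1.4347)
ω' = ω + α·dt = (-0.5630, 0.4175, -0.3717)
Hamilton product q⊗(0,ω) = (-0.4634445, 0.4020213, -0.0507072, 0.4012812)
q' = normalize(q + ½dt·q⊗(0,ω)) = (-0.7093, -0.3101, 0.4786, -0.4144)

p' = (-0.9800, 2.0050, 1.3650)
q' = (-0.7093, -0.3101, 0.4786, -0.4144)
v' = (-1.6375, 0.0950, 1.3375)
ω' = (-0.5630, 0.4175, -0.3717)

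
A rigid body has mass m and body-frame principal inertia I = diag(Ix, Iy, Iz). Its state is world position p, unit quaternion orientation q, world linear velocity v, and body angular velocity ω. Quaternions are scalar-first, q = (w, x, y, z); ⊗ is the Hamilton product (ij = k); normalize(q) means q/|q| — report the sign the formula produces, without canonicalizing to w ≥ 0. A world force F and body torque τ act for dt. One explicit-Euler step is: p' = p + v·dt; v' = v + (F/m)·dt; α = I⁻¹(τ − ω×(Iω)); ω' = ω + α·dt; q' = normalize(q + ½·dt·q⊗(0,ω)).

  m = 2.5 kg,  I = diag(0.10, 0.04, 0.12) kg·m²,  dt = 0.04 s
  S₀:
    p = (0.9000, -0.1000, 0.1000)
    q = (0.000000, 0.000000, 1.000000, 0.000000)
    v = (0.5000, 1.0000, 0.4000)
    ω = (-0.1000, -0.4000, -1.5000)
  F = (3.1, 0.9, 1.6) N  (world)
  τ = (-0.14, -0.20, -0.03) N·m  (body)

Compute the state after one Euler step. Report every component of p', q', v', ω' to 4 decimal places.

p' = (0.9200, -0.0600, 0.1160)
q' = (0.0080, -0.0300, 0.9995, 0.0020)
v' = (0.5496, 1.0144, 0.4256)
ω' = (-0.1752, -0.5970, -1.5092)

ω×(Iω) gyroscopic = (0.0480, -0.0030, -0.0024)
(τ − ω×Iω)/I = (-1.8800, -4.9250, -0.2300)
ω + α·dt = (-0.1752, -0.5970, -1.5092)
2q̇ = q⊗(0,ω) = (0.4000000, -1.5000000, 0.0000000, 0.1000000)
q + ½dt·q⊗(0,ω), renormalized = (0.0080, -0.0300, 0.9995, 0.0020)
p' = p + v·dt = (0.9200, -0.0600, 0.1160)
v' = v + a·dt = (0.5496, 1.0144, 0.4256)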